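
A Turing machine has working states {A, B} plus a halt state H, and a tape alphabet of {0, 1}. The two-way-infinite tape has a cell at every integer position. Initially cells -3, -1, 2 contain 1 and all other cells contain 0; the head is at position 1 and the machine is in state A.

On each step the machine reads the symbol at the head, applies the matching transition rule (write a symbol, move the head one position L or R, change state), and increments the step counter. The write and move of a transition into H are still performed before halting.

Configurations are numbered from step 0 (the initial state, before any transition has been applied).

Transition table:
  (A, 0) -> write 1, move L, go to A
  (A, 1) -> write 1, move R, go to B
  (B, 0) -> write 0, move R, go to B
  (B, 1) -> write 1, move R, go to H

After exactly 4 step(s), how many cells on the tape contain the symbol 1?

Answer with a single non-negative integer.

Step 1: in state A at pos 1, read 0 -> (A,0)->write 1,move L,goto A. Now: state=A, head=0, tape[-4..3]=01010110 (head:     ^)
Step 2: in state A at pos 0, read 0 -> (A,0)->write 1,move L,goto A. Now: state=A, head=-1, tape[-4..3]=01011110 (head:    ^)
Step 3: in state A at pos -1, read 1 -> (A,1)->write 1,move R,goto B. Now: state=B, head=0, tape[-4..3]=01011110 (head:     ^)
Step 4: in state B at pos 0, read 1 -> (B,1)->write 1,move R,goto H. Now: state=H, head=1, tape[-4..3]=01011110 (head:      ^)
Cells containing 1 after step 4: {-3, -1, 0, 1, 2} -> 5 cell(s)

Answer: 5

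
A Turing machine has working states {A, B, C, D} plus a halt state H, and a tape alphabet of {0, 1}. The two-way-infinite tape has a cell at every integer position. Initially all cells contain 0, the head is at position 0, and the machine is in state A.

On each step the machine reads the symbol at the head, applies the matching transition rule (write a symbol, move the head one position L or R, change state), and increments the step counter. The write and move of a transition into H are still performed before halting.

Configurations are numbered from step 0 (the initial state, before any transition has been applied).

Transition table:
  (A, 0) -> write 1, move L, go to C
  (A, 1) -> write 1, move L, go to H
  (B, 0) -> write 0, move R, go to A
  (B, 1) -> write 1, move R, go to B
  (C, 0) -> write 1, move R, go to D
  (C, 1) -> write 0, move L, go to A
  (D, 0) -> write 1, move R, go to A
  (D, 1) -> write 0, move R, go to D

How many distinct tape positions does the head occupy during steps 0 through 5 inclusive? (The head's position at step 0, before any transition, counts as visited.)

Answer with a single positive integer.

Answer: 4

Derivation:
Step 1: in state A at pos 0, read 0 -> (A,0)->write 1,move L,goto C. Now: state=C, head=-1, tape[-2..1]=0010 (head:  ^)
Step 2: in state C at pos -1, read 0 -> (C,0)->write 1,move R,goto D. Now: state=D, head=0, tape[-2..1]=0110 (head:   ^)
Step 3: in state D at pos 0, read 1 -> (D,1)->write 0,move R,goto D. Now: state=D, head=1, tape[-2..2]=01000 (head:    ^)
Step 4: in state D at pos 1, read 0 -> (D,0)->write 1,move R,goto A. Now: state=A, head=2, tape[-2..3]=010100 (head:     ^)
Step 5: in state A at pos 2, read 0 -> (A,0)->write 1,move L,goto C. Now: state=C, head=1, tape[-2..3]=010110 (head:    ^)
Head positions at steps 0..5: starting at 0, distinct positions visited = {-1, 0, 1, 2} -> 4 position(s)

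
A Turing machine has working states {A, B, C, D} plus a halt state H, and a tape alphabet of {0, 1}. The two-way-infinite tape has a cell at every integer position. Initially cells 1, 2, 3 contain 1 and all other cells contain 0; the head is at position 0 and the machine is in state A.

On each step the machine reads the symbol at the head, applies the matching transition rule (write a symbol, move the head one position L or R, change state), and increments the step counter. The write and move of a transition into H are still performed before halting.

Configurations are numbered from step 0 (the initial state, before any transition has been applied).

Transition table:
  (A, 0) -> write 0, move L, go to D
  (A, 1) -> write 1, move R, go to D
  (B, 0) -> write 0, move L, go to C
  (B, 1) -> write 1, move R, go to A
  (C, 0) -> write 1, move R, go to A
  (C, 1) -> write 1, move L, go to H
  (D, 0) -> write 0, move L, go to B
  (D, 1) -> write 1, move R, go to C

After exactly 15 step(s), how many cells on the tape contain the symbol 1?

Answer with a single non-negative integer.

Answer: 7

Derivation:
Step 1: in state A at pos 0, read 0 -> (A,0)->write 0,move L,goto D. Now: state=D, head=-1, tape[-2..4]=0001110 (head:  ^)
Step 2: in state D at pos -1, read 0 -> (D,0)->write 0,move L,goto B. Now: state=B, head=-2, tape[-3..4]=00001110 (head:  ^)
Step 3: in state B at pos -2, read 0 -> (B,0)->write 0,move L,goto C. Now: state=C, head=-3, tape[-4..4]=000001110 (head:  ^)
Step 4: in state C at pos -3, read 0 -> (C,0)->write 1,move R,goto A. Now: state=A, head=-2, tape[-4..4]=010001110 (head:   ^)
Step 5: in state A at pos -2, read 0 -> (A,0)->write 0,move L,goto D. Now: state=D, head=-3, tape[-4..4]=010001110 (head:  ^)
Step 6: in state D at pos -3, read 1 -> (D,1)->write 1,move R,goto C. Now: state=C, head=-2, tape[-4..4]=010001110 (head:   ^)
Step 7: in state C at pos -2, read 0 -> (C,0)->write 1,move R,goto A. Now: state=A, head=-1, tape[-4..4]=011001110 (head:    ^)
Step 8: in state A at pos -1, read 0 -> (A,0)->write 0,move L,goto D. Now: state=D, head=-2, tape[-4..4]=011001110 (head:   ^)
Step 9: in state D at pos -2, read 1 -> (D,1)->write 1,move R,goto C. Now: state=C, head=-1, tape[-4..4]=011001110 (head:    ^)
Step 10: in state C at pos -1, read 0 -> (C,0)->write 1,move R,goto A. Now: state=A, head=0, tape[-4..4]=011101110 (head:     ^)
Step 11: in state A at pos 0, read 0 -> (A,0)->write 0,move L,goto D. Now: state=D, head=-1, tape[-4..4]=011101110 (head:    ^)
Step 12: in state D at pos -1, read 1 -> (D,1)->write 1,move R,goto C. Now: state=C, head=0, tape[-4..4]=011101110 (head:     ^)
Step 13: in state C at pos 0, read 0 -> (C,0)->write 1,move R,goto A. Now: state=A, head=1, tape[-4..4]=011111110 (head:      ^)
Step 14: in state A at pos 1, read 1 -> (A,1)->write 1,move R,goto D. Now: state=D, head=2, tape[-4..4]=011111110 (head:       ^)
Step 15: in state D at pos 2, read 1 -> (D,1)->write 1,move R,goto C. Now: state=C, head=3, tape[-4..4]=011111110 (head:        ^)
Cells containing 1 after step 15: {-3, -2, -1, 0, 1, 2, 3} -> 7 cell(s)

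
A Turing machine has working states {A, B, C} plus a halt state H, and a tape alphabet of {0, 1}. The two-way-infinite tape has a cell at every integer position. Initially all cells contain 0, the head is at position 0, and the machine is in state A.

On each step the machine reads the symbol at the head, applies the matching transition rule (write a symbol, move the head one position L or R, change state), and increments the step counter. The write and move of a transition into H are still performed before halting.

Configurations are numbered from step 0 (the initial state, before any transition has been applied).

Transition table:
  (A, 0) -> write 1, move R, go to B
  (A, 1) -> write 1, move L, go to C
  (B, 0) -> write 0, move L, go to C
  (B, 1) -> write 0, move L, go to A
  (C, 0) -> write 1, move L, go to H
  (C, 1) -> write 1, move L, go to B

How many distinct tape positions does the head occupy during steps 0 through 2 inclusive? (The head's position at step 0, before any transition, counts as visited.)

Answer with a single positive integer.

Step 1: in state A at pos 0, read 0 -> (A,0)->write 1,move R,goto B. Now: state=B, head=1, tape[-1..2]=0100 (head:   ^)
Step 2: in state B at pos 1, read 0 -> (B,0)->write 0,move L,goto C. Now: state=C, head=0, tape[-1..2]=0100 (head:  ^)
Head positions at steps 0..2: starting at 0, distinct positions visited = {0, 1} -> 2 position(s)

Answer: 2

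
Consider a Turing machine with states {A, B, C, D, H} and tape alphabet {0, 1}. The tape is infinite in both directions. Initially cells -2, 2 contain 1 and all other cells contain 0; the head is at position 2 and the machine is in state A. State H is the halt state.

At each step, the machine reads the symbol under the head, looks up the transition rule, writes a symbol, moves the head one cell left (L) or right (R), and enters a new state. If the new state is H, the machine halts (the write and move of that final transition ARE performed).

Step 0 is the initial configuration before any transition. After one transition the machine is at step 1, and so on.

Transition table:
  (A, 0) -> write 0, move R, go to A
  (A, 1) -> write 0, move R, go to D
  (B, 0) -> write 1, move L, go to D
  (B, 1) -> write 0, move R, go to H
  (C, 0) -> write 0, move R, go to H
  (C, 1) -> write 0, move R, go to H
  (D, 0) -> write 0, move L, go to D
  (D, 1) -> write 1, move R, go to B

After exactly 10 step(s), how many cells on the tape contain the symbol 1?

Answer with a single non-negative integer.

Answer: 1

Derivation:
Step 1: in state A at pos 2, read 1 -> (A,1)->write 0,move R,goto D. Now: state=D, head=3, tape[-3..4]=01000000 (head:       ^)
Step 2: in state D at pos 3, read 0 -> (D,0)->write 0,move L,goto D. Now: state=D, head=2, tape[-3..4]=01000000 (head:      ^)
Step 3: in state D at pos 2, read 0 -> (D,0)->write 0,move L,goto D. Now: state=D, head=1, tape[-3..4]=01000000 (head:     ^)
Step 4: in state D at pos 1, read 0 -> (D,0)->write 0,move L,goto D. Now: state=D, head=0, tape[-3..4]=01000000 (head:    ^)
Step 5: in state D at pos 0, read 0 -> (D,0)->write 0,move L,goto D. Now: state=D, head=-1, tape[-3..4]=01000000 (head:   ^)
Step 6: in state D at pos -1, read 0 -> (D,0)->write 0,move L,goto D. Now: state=D, head=-2, tape[-3..4]=01000000 (head:  ^)
Step 7: in state D at pos -2, read 1 -> (D,1)->write 1,move R,goto B. Now: state=B, head=-1, tape[-3..4]=01000000 (head:   ^)
Step 8: in state B at pos -1, read 0 -> (B,0)->write 1,move L,goto D. Now: state=D, head=-2, tape[-3..4]=01100000 (head:  ^)
Step 9: in state D at pos -2, read 1 -> (D,1)->write 1,move R,goto B. Now: state=B, head=-1, tape[-3..4]=01100000 (head:   ^)
Step 10: in state B at pos -1, read 1 -> (B,1)->write 0,move R,goto H. Now: state=H, head=0, tape[-3..4]=01000000 (head:    ^)
Cells containing 1 after step 10: {-2} -> 1 cell(s)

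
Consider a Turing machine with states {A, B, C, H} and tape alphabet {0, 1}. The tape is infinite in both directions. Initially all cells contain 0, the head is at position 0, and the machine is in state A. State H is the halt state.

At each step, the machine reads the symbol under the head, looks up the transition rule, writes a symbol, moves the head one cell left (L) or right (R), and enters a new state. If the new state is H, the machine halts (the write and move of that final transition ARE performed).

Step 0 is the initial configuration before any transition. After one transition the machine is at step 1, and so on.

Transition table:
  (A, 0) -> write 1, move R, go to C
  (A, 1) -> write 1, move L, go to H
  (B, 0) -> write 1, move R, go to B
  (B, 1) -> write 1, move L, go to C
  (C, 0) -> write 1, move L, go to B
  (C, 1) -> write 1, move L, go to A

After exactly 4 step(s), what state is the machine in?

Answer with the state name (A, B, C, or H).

Answer: B

Derivation:
Step 1: in state A at pos 0, read 0 -> (A,0)->write 1,move R,goto C. Now: state=C, head=1, tape[-1..2]=0100 (head:   ^)
Step 2: in state C at pos 1, read 0 -> (C,0)->write 1,move L,goto B. Now: state=B, head=0, tape[-1..2]=0110 (head:  ^)
Step 3: in state B at pos 0, read 1 -> (B,1)->write 1,move L,goto C. Now: state=C, head=-1, tape[-2..2]=00110 (head:  ^)
Step 4: in state C at pos -1, read 0 -> (C,0)->write 1,move L,goto B. Now: state=B, head=-2, tape[-3..2]=001110 (head:  ^)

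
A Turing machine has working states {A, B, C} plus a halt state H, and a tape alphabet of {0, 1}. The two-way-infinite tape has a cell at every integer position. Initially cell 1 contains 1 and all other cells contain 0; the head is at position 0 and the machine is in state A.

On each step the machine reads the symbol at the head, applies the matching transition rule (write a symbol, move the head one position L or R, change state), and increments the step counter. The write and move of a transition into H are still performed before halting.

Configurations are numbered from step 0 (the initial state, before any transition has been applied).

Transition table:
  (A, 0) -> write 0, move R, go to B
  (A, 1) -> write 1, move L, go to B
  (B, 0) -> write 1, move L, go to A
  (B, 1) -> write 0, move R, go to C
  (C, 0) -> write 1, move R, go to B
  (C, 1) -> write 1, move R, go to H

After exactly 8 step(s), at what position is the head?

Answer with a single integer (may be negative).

Step 1: in state A at pos 0, read 0 -> (A,0)->write 0,move R,goto B. Now: state=B, head=1, tape[-1..2]=0010 (head:   ^)
Step 2: in state B at pos 1, read 1 -> (B,1)->write 0,move R,goto C. Now: state=C, head=2, tape[-1..3]=00000 (head:    ^)
Step 3: in state C at pos 2, read 0 -> (C,0)->write 1,move R,goto B. Now: state=B, head=3, tape[-1..4]=000100 (head:     ^)
Step 4: in state B at pos 3, read 0 -> (B,0)->write 1,move L,goto A. Now: state=A, head=2, tape[-1..4]=000110 (head:    ^)
Step 5: in state A at pos 2, read 1 -> (A,1)->write 1,move L,goto B. Now: state=B, head=1, tape[-1..4]=000110 (head:   ^)
Step 6: in state B at pos 1, read 0 -> (B,0)->write 1,move L,goto A. Now: state=A, head=0, tape[-1..4]=001110 (head:  ^)
Step 7: in state A at pos 0, read 0 -> (A,0)->write 0,move R,goto B. Now: state=B, head=1, tape[-1..4]=001110 (head:   ^)
Step 8: in state B at pos 1, read 1 -> (B,1)->write 0,move R,goto C. Now: state=C, head=2, tape[-1..4]=000110 (head:    ^)

Answer: 2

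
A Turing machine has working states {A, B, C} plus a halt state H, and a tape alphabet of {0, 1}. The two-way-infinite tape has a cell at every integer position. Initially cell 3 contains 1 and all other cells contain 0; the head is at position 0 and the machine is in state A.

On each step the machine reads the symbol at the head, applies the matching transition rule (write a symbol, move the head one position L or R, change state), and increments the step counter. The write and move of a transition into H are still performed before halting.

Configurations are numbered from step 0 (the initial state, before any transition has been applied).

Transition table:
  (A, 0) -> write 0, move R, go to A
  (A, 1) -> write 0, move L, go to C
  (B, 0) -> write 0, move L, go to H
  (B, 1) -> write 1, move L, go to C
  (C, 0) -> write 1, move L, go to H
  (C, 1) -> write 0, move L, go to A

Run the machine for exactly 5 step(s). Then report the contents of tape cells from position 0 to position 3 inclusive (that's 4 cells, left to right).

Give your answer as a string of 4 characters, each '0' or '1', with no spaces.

Step 1: in state A at pos 0, read 0 -> (A,0)->write 0,move R,goto A. Now: state=A, head=1, tape[-1..4]=000010 (head:   ^)
Step 2: in state A at pos 1, read 0 -> (A,0)->write 0,move R,goto A. Now: state=A, head=2, tape[-1..4]=000010 (head:    ^)
Step 3: in state A at pos 2, read 0 -> (A,0)->write 0,move R,goto A. Now: state=A, head=3, tape[-1..4]=000010 (head:     ^)
Step 4: in state A at pos 3, read 1 -> (A,1)->write 0,move L,goto C. Now: state=C, head=2, tape[-1..4]=000000 (head:    ^)
Step 5: in state C at pos 2, read 0 -> (C,0)->write 1,move L,goto H. Now: state=H, head=1, tape[-1..4]=000100 (head:   ^)

Answer: 0010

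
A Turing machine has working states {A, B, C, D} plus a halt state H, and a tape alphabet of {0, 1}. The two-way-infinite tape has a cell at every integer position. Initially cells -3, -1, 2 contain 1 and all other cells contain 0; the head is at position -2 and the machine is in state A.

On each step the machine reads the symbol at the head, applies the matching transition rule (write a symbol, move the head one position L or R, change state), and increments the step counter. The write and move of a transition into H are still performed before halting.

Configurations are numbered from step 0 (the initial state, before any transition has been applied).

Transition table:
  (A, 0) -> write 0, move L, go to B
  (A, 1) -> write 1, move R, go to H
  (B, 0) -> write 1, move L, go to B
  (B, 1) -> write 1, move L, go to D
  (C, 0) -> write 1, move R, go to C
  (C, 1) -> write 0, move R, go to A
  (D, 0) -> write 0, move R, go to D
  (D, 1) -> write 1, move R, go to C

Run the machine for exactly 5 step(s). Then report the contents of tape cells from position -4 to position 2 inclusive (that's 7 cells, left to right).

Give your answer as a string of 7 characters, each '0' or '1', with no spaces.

Answer: 0111001

Derivation:
Step 1: in state A at pos -2, read 0 -> (A,0)->write 0,move L,goto B. Now: state=B, head=-3, tape[-4..3]=01010010 (head:  ^)
Step 2: in state B at pos -3, read 1 -> (B,1)->write 1,move L,goto D. Now: state=D, head=-4, tape[-5..3]=001010010 (head:  ^)
Step 3: in state D at pos -4, read 0 -> (D,0)->write 0,move R,goto D. Now: state=D, head=-3, tape[-5..3]=001010010 (head:   ^)
Step 4: in state D at pos -3, read 1 -> (D,1)->write 1,move R,goto C. Now: state=C, head=-2, tape[-5..3]=001010010 (head:    ^)
Step 5: in state C at pos -2, read 0 -> (C,0)->write 1,move R,goto C. Now: state=C, head=-1, tape[-5..3]=001110010 (head:     ^)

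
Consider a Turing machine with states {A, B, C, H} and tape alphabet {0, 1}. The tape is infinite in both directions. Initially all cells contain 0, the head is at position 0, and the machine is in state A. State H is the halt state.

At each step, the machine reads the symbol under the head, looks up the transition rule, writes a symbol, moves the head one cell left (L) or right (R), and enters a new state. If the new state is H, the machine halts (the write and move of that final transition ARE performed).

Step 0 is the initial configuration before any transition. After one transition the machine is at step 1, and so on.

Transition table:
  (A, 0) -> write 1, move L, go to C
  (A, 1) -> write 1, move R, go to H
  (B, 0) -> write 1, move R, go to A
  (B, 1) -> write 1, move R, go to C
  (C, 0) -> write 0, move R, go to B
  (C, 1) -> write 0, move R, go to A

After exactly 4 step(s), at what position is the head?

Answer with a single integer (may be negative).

Answer: 2

Derivation:
Step 1: in state A at pos 0, read 0 -> (A,0)->write 1,move L,goto C. Now: state=C, head=-1, tape[-2..1]=0010 (head:  ^)
Step 2: in state C at pos -1, read 0 -> (C,0)->write 0,move R,goto B. Now: state=B, head=0, tape[-2..1]=0010 (head:   ^)
Step 3: in state B at pos 0, read 1 -> (B,1)->write 1,move R,goto C. Now: state=C, head=1, tape[-2..2]=00100 (head:    ^)
Step 4: in state C at pos 1, read 0 -> (C,0)->write 0,move R,goto B. Now: state=B, head=2, tape[-2..3]=001000 (head:     ^)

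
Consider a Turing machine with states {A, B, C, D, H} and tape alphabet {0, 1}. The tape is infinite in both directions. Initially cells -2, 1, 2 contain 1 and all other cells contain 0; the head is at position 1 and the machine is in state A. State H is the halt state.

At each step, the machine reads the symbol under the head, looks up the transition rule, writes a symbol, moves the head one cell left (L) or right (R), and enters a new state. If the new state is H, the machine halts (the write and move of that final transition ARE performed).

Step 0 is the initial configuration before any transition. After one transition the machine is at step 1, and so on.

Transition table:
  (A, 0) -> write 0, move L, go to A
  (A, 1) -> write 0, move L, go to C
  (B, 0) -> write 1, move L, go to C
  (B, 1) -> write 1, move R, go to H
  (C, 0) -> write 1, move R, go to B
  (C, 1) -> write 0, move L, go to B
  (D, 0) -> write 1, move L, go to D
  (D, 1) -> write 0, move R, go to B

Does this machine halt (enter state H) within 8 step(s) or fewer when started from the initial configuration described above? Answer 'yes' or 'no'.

Answer: no

Derivation:
Step 1: in state A at pos 1, read 1 -> (A,1)->write 0,move L,goto C. Now: state=C, head=0, tape[-3..3]=0100010 (head:    ^)
Step 2: in state C at pos 0, read 0 -> (C,0)->write 1,move R,goto B. Now: state=B, head=1, tape[-3..3]=0101010 (head:     ^)
Step 3: in state B at pos 1, read 0 -> (B,0)->write 1,move L,goto C. Now: state=C, head=0, tape[-3..3]=0101110 (head:    ^)
Step 4: in state C at pos 0, read 1 -> (C,1)->write 0,move L,goto B. Now: state=B, head=-1, tape[-3..3]=0100110 (head:   ^)
Step 5: in state B at pos -1, read 0 -> (B,0)->write 1,move L,goto C. Now: state=C, head=-2, tape[-3..3]=0110110 (head:  ^)
Step 6: in state C at pos -2, read 1 -> (C,1)->write 0,move L,goto B. Now: state=B, head=-3, tape[-4..3]=00010110 (head:  ^)
Step 7: in state B at pos -3, read 0 -> (B,0)->write 1,move L,goto C. Now: state=C, head=-4, tape[-5..3]=001010110 (head:  ^)
Step 8: in state C at pos -4, read 0 -> (C,0)->write 1,move R,goto B. Now: state=B, head=-3, tape[-5..3]=011010110 (head:   ^)
After 8 step(s): state = B (not H) -> not halted within 8 -> no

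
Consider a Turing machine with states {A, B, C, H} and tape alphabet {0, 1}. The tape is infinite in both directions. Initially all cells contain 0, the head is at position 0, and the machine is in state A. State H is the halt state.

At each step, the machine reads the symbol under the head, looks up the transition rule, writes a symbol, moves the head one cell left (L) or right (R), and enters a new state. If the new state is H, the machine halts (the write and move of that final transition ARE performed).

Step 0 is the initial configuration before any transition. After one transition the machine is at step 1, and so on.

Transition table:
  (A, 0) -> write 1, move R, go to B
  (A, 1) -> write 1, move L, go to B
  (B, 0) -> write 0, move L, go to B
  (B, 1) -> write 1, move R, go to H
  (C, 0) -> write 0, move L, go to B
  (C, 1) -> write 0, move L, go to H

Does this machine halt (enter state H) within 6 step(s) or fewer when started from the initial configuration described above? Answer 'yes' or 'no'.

Step 1: in state A at pos 0, read 0 -> (A,0)->write 1,move R,goto B. Now: state=B, head=1, tape[-1..2]=0100 (head:   ^)
Step 2: in state B at pos 1, read 0 -> (B,0)->write 0,move L,goto B. Now: state=B, head=0, tape[-1..2]=0100 (head:  ^)
Step 3: in state B at pos 0, read 1 -> (B,1)->write 1,move R,goto H. Now: state=H, head=1, tape[-1..2]=0100 (head:   ^)
State H reached at step 3; 3 <= 6 -> yes

Answer: yes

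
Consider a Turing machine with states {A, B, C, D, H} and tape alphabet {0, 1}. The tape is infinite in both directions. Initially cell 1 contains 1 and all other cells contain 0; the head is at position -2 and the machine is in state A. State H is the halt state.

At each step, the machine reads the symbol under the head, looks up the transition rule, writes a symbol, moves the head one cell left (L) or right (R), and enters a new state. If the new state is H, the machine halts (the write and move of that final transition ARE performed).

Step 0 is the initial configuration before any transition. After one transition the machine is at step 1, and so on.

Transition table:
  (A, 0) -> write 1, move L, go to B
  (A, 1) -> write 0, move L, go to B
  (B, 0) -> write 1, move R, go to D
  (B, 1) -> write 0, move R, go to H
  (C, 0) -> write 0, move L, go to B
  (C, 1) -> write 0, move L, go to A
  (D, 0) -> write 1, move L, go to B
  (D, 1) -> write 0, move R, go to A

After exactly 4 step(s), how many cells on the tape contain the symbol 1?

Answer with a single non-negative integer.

Step 1: in state A at pos -2, read 0 -> (A,0)->write 1,move L,goto B. Now: state=B, head=-3, tape[-4..2]=0010010 (head:  ^)
Step 2: in state B at pos -3, read 0 -> (B,0)->write 1,move R,goto D. Now: state=D, head=-2, tape[-4..2]=0110010 (head:   ^)
Step 3: in state D at pos -2, read 1 -> (D,1)->write 0,move R,goto A. Now: state=A, head=-1, tape[-4..2]=0100010 (head:    ^)
Step 4: in state A at pos -1, read 0 -> (A,0)->write 1,move L,goto B. Now: state=B, head=-2, tape[-4..2]=0101010 (head:   ^)
Cells containing 1 after step 4: {-3, -1, 1} -> 3 cell(s)

Answer: 3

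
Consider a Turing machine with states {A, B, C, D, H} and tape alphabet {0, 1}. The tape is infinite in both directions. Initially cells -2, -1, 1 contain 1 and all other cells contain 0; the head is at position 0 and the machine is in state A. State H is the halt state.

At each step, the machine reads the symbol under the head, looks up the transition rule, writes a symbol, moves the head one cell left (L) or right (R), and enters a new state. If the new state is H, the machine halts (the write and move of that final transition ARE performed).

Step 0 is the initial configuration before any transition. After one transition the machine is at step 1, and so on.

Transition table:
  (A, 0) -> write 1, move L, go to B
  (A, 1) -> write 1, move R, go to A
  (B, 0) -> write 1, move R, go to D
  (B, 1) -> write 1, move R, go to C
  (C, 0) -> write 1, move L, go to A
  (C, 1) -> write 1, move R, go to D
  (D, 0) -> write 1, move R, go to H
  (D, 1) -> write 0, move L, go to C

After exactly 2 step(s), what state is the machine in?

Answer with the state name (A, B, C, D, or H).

Answer: C

Derivation:
Step 1: in state A at pos 0, read 0 -> (A,0)->write 1,move L,goto B. Now: state=B, head=-1, tape[-3..2]=011110 (head:   ^)
Step 2: in state B at pos -1, read 1 -> (B,1)->write 1,move R,goto C. Now: state=C, head=0, tape[-3..2]=011110 (head:    ^)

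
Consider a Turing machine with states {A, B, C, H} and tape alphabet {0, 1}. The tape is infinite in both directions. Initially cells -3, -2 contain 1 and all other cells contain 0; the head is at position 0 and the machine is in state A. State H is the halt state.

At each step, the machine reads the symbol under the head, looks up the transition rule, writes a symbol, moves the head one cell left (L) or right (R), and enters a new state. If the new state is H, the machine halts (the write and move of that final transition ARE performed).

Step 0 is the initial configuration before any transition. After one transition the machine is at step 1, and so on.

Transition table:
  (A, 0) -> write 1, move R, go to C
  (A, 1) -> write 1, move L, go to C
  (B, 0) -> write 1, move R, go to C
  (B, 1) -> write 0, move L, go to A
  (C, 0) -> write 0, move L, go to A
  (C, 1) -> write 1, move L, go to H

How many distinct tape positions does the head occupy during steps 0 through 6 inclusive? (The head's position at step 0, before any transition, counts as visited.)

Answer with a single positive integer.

Answer: 6

Derivation:
Step 1: in state A at pos 0, read 0 -> (A,0)->write 1,move R,goto C. Now: state=C, head=1, tape[-4..2]=0110100 (head:      ^)
Step 2: in state C at pos 1, read 0 -> (C,0)->write 0,move L,goto A. Now: state=A, head=0, tape[-4..2]=0110100 (head:     ^)
Step 3: in state A at pos 0, read 1 -> (A,1)->write 1,move L,goto C. Now: state=C, head=-1, tape[-4..2]=0110100 (head:    ^)
Step 4: in state C at pos -1, read 0 -> (C,0)->write 0,move L,goto A. Now: state=A, head=-2, tape[-4..2]=0110100 (head:   ^)
Step 5: in state A at pos -2, read 1 -> (A,1)->write 1,move L,goto C. Now: state=C, head=-3, tape[-4..2]=0110100 (head:  ^)
Step 6: in state C at pos -3, read 1 -> (C,1)->write 1,move L,goto H. Now: state=H, head=-4, tape[-5..2]=00110100 (head:  ^)
Head positions at steps 0..6: starting at 0, distinct positions visited = {-4, -3, -2, -1, 0, 1} -> 6 position(s)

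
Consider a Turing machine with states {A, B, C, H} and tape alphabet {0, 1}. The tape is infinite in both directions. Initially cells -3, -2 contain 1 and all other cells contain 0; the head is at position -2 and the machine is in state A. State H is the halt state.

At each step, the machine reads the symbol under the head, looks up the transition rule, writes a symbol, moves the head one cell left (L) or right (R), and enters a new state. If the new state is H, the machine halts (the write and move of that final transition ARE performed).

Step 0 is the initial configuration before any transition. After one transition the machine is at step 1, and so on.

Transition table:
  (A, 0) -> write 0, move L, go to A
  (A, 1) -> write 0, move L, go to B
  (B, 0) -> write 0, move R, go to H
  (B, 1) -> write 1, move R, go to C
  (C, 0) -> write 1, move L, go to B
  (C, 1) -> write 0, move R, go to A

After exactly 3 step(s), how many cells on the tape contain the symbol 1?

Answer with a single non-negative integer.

Answer: 2

Derivation:
Step 1: in state A at pos -2, read 1 -> (A,1)->write 0,move L,goto B. Now: state=B, head=-3, tape[-4..-1]=0100 (head:  ^)
Step 2: in state B at pos -3, read 1 -> (B,1)->write 1,move R,goto C. Now: state=C, head=-2, tape[-4..-1]=0100 (head:   ^)
Step 3: in state C at pos -2, read 0 -> (C,0)->write 1,move L,goto B. Now: state=B, head=-3, tape[-4..-1]=0110 (head:  ^)
Cells containing 1 after step 3: {-3, -2} -> 2 cell(s)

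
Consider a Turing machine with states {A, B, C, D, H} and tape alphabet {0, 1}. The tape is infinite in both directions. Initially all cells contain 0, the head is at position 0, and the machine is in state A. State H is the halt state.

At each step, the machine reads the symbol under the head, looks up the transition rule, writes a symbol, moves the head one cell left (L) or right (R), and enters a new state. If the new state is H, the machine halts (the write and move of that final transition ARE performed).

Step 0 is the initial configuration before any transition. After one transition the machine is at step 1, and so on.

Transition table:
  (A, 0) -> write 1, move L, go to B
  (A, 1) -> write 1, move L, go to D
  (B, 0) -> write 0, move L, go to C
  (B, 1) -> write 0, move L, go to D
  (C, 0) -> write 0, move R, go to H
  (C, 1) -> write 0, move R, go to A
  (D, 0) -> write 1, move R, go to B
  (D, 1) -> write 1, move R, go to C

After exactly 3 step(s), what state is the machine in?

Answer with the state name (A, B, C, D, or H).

Step 1: in state A at pos 0, read 0 -> (A,0)->write 1,move L,goto B. Now: state=B, head=-1, tape[-2..1]=0010 (head:  ^)
Step 2: in state B at pos -1, read 0 -> (B,0)->write 0,move L,goto C. Now: state=C, head=-2, tape[-3..1]=00010 (head:  ^)
Step 3: in state C at pos -2, read 0 -> (C,0)->write 0,move R,goto H. Now: state=H, head=-1, tape[-3..1]=00010 (head:   ^)

Answer: H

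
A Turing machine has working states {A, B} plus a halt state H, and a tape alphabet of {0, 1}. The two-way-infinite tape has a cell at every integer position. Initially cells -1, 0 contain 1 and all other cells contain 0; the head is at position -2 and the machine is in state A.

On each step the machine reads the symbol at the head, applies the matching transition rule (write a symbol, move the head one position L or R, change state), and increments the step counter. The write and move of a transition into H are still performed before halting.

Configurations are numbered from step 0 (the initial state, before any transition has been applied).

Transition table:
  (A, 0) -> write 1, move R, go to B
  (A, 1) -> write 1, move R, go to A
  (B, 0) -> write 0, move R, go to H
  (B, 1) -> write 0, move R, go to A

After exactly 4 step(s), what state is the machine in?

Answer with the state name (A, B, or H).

Answer: B

Derivation:
Step 1: in state A at pos -2, read 0 -> (A,0)->write 1,move R,goto B. Now: state=B, head=-1, tape[-3..1]=01110 (head:   ^)
Step 2: in state B at pos -1, read 1 -> (B,1)->write 0,move R,goto A. Now: state=A, head=0, tape[-3..1]=01010 (head:    ^)
Step 3: in state A at pos 0, read 1 -> (A,1)->write 1,move R,goto A. Now: state=A, head=1, tape[-3..2]=010100 (head:     ^)
Step 4: in state A at pos 1, read 0 -> (A,0)->write 1,move R,goto B. Now: state=B, head=2, tape[-3..3]=0101100 (head:      ^)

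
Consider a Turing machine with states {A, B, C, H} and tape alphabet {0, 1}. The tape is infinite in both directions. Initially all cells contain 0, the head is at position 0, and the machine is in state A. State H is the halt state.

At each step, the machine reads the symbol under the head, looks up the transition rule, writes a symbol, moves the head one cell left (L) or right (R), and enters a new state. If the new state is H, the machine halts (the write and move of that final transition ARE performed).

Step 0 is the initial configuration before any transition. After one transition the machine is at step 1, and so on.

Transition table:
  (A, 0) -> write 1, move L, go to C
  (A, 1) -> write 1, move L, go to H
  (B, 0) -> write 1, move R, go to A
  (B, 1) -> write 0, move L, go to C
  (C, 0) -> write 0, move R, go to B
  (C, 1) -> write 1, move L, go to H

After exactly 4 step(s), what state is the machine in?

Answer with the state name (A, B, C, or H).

Step 1: in state A at pos 0, read 0 -> (A,0)->write 1,move L,goto C. Now: state=C, head=-1, tape[-2..1]=0010 (head:  ^)
Step 2: in state C at pos -1, read 0 -> (C,0)->write 0,move R,goto B. Now: state=B, head=0, tape[-2..1]=0010 (head:   ^)
Step 3: in state B at pos 0, read 1 -> (B,1)->write 0,move L,goto C. Now: state=C, head=-1, tape[-2..1]=0000 (head:  ^)
Step 4: in state C at pos -1, read 0 -> (C,0)->write 0,move R,goto B. Now: state=B, head=0, tape[-2..1]=0000 (head:   ^)

Answer: B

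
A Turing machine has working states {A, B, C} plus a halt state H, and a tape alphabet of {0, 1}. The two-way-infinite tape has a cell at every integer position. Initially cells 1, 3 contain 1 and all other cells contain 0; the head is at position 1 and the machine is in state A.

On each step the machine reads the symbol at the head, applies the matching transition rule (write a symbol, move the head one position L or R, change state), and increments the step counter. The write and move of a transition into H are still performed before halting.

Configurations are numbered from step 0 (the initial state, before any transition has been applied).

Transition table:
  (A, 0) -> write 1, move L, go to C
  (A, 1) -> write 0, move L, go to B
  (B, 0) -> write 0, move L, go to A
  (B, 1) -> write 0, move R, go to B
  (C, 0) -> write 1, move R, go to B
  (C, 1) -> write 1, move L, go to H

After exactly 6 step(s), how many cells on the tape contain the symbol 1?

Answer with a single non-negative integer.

Answer: 2

Derivation:
Step 1: in state A at pos 1, read 1 -> (A,1)->write 0,move L,goto B. Now: state=B, head=0, tape[-1..4]=000010 (head:  ^)
Step 2: in state B at pos 0, read 0 -> (B,0)->write 0,move L,goto A. Now: state=A, head=-1, tape[-2..4]=0000010 (head:  ^)
Step 3: in state A at pos -1, read 0 -> (A,0)->write 1,move L,goto C. Now: state=C, head=-2, tape[-3..4]=00100010 (head:  ^)
Step 4: in state C at pos -2, read 0 -> (C,0)->write 1,move R,goto B. Now: state=B, head=-1, tape[-3..4]=01100010 (head:   ^)
Step 5: in state B at pos -1, read 1 -> (B,1)->write 0,move R,goto B. Now: state=B, head=0, tape[-3..4]=01000010 (head:    ^)
Step 6: in state B at pos 0, read 0 -> (B,0)->write 0,move L,goto A. Now: state=A, head=-1, tape[-3..4]=01000010 (head:   ^)
Cells containing 1 after step 6: {-2, 3} -> 2 cell(s)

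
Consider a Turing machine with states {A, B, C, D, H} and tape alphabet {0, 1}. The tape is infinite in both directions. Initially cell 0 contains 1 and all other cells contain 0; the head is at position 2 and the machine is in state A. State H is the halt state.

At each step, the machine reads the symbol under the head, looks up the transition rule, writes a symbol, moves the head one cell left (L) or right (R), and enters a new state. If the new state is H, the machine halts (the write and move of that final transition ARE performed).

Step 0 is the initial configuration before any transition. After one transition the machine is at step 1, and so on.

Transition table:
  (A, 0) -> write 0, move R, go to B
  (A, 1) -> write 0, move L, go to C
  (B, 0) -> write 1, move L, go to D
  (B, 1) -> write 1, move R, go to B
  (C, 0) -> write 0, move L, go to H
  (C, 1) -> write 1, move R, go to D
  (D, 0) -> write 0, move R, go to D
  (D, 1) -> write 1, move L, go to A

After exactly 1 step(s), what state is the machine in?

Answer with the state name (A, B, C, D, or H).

Step 1: in state A at pos 2, read 0 -> (A,0)->write 0,move R,goto B. Now: state=B, head=3, tape[-1..4]=010000 (head:     ^)

Answer: B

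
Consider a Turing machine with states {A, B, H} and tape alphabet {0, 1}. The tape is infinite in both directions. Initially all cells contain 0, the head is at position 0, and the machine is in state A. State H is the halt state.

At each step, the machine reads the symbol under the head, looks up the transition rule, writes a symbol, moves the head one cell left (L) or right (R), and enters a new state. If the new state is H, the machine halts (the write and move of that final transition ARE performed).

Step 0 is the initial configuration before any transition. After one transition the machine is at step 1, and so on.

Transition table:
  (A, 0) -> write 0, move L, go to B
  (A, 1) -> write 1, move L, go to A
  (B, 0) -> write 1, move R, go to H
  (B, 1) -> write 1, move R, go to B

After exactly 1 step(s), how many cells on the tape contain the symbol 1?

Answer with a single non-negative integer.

Answer: 0

Derivation:
Step 1: in state A at pos 0, read 0 -> (A,0)->write 0,move L,goto B. Now: state=B, head=-1, tape[-2..1]=0000 (head:  ^)
No cell contains 1 after step 1 -> 0 cell(s)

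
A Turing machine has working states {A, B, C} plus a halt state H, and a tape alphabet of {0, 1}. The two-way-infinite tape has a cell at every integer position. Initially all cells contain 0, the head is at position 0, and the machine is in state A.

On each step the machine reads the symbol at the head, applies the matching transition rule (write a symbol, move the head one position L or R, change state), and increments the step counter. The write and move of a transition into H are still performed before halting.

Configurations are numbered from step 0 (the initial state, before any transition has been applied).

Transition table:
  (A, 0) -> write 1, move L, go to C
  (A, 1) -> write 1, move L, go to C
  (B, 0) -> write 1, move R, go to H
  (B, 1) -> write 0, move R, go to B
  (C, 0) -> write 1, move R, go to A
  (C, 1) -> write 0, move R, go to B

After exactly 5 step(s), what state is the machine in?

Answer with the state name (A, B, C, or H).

Step 1: in state A at pos 0, read 0 -> (A,0)->write 1,move L,goto C. Now: state=C, head=-1, tape[-2..1]=0010 (head:  ^)
Step 2: in state C at pos -1, read 0 -> (C,0)->write 1,move R,goto A. Now: state=A, head=0, tape[-2..1]=0110 (head:   ^)
Step 3: in state A at pos 0, read 1 -> (A,1)->write 1,move L,goto C. Now: state=C, head=-1, tape[-2..1]=0110 (head:  ^)
Step 4: in state C at pos -1, read 1 -> (C,1)->write 0,move R,goto B. Now: state=B, head=0, tape[-2..1]=0010 (head:   ^)
Step 5: in state B at pos 0, read 1 -> (B,1)->write 0,move R,goto B. Now: state=B, head=1, tape[-2..2]=00000 (head:    ^)

Answer: B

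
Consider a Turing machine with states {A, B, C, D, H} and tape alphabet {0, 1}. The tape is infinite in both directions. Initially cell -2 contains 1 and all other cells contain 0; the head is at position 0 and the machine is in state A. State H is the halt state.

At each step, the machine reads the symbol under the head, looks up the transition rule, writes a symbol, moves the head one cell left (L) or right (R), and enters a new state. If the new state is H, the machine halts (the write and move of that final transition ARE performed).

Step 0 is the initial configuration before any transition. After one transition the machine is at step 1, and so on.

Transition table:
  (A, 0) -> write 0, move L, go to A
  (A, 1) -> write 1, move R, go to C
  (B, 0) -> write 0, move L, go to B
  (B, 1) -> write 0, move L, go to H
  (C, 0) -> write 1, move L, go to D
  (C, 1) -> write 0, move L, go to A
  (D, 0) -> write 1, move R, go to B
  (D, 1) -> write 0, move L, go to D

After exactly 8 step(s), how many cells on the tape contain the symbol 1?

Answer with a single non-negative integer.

Step 1: in state A at pos 0, read 0 -> (A,0)->write 0,move L,goto A. Now: state=A, head=-1, tape[-3..1]=01000 (head:   ^)
Step 2: in state A at pos -1, read 0 -> (A,0)->write 0,move L,goto A. Now: state=A, head=-2, tape[-3..1]=01000 (head:  ^)
Step 3: in state A at pos -2, read 1 -> (A,1)->write 1,move R,goto C. Now: state=C, head=-1, tape[-3..1]=01000 (head:   ^)
Step 4: in state C at pos -1, read 0 -> (C,0)->write 1,move L,goto D. Now: state=D, head=-2, tape[-3..1]=01100 (head:  ^)
Step 5: in state D at pos -2, read 1 -> (D,1)->write 0,move L,goto D. Now: state=D, head=-3, tape[-4..1]=000100 (head:  ^)
Step 6: in state D at pos -3, read 0 -> (D,0)->write 1,move R,goto B. Now: state=B, head=-2, tape[-4..1]=010100 (head:   ^)
Step 7: in state B at pos -2, read 0 -> (B,0)->write 0,move L,goto B. Now: state=B, head=-3, tape[-4..1]=010100 (head:  ^)
Step 8: in state B at pos -3, read 1 -> (B,1)->write 0,move L,goto H. Now: state=H, head=-4, tape[-5..1]=0000100 (head:  ^)
Cells containing 1 after step 8: {-1} -> 1 cell(s)

Answer: 1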